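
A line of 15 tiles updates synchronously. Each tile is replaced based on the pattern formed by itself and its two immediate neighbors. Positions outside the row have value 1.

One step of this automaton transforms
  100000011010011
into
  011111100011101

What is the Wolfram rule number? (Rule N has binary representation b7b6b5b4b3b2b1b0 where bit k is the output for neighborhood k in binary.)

151

position 14: 111 → 1  (bit 7 = 1)
position 0: 110 → 0  (bit 6 = 0)
position 9: 101 → 0  (bit 5 = 0)
position 1: 100 → 1  (bit 4 = 1)
position 7: 011 → 0  (bit 3 = 0)
position 10: 010 → 1  (bit 2 = 1)
position 6: 001 → 1  (bit 1 = 1)
position 2: 000 → 1  (bit 0 = 1)
bits b7..b0 = 10010111 = 151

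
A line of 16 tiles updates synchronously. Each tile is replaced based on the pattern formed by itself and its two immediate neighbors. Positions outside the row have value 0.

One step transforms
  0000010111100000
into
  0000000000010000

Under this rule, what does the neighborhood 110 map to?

At position 10 the neighborhood is 110; the next row has 0 there.

0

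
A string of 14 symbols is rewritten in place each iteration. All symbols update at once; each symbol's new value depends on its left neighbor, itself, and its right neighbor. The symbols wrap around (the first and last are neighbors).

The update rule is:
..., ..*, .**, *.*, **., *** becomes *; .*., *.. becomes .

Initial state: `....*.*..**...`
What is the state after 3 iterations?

*****.********

****.*..***.**
*****..*******
*****.********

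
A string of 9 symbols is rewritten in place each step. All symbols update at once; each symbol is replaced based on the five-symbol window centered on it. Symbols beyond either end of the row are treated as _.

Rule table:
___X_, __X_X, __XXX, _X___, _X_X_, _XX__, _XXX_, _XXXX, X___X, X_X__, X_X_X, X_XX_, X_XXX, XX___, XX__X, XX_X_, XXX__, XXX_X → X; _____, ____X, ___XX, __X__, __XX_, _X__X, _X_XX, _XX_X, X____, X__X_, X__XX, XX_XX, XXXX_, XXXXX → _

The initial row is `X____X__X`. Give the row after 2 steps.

_X__X____
X____X___

X____X___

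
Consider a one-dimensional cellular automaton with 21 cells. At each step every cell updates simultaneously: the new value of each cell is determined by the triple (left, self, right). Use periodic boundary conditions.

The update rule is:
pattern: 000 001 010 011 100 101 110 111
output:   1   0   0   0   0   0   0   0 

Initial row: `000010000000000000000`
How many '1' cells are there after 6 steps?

step 1: 111000111111111111111
step 2: 000010000000000000000  (repeats step 0; period 2)
step 6: 000010000000000000000
count of 1: 1

1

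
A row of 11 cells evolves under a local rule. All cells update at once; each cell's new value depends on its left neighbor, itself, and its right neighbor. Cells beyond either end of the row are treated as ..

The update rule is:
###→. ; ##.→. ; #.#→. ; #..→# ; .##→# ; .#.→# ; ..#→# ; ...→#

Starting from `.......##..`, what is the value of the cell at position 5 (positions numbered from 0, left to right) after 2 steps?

########.##
#........#.
position 5 holds .

.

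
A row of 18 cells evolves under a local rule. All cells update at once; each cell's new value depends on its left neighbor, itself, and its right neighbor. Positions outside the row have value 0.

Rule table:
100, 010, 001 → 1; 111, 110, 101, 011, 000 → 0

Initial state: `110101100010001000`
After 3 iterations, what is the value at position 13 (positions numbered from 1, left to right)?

iteration 1: 000100010111011100
iteration 2: 001110110000000010
iteration 3: 010000001000000111
position 13 holds 0

0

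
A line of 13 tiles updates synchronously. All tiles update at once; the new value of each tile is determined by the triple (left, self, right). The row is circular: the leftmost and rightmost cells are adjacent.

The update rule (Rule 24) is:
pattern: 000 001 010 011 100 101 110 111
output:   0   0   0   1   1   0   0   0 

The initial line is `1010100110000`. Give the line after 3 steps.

0000010101000
0000000000100
0000000000010

0000000000010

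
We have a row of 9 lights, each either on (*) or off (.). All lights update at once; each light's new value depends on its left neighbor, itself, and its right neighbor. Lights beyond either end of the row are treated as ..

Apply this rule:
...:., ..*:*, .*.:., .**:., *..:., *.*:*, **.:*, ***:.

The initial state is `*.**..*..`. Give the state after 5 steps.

.*.......

.*.*.*...
*.*.*....
.*.*.....
*.*......
.*.......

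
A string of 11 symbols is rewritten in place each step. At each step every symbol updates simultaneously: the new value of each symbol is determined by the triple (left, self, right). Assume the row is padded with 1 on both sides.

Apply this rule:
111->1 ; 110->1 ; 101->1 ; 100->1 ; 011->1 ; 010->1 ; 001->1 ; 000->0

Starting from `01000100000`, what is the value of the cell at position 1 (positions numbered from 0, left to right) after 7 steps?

11101110001
11111111011
11111111111
11111111111  (fixed point — unchanged through step 7)
position 1 holds 1

1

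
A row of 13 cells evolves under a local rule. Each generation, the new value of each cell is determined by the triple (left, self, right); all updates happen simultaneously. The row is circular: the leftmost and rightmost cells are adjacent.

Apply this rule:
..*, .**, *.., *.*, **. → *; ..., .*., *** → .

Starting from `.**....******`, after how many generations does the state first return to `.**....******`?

****..**....*
...******..**
*.**....*****
*****..**....
*...******..*
**.**....****
.*****..**...
**...******..
***.**....***
..*****..**..
.**...******.
****.**....**
...*****..**.
..**...******
*****.**....*
....*****..**
*..**...*****
******.**....
*....*****..*
**..**...****
.******.**...
**....*****..
***..**...***
..******.**..
.**....*****.
****..**...**
...******.**.
..**....*****
*****..**...*
....******.**
*..**....****
******..**...
*....******.*
**..**....***
.******..**..
**....******.
***..**....**
..******..**.
.**....******

39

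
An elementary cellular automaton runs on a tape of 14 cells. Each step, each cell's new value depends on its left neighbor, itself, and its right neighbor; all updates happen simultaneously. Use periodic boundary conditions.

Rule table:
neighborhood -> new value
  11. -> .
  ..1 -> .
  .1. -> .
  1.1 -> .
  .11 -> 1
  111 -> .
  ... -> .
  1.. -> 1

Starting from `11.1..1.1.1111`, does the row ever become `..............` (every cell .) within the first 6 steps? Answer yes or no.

no

....1.....1...
.....1.....1..
......1.....1.
.......1.....1
1.......1.....
.1.......1....
step 6 is .1.......1...., still not uniform .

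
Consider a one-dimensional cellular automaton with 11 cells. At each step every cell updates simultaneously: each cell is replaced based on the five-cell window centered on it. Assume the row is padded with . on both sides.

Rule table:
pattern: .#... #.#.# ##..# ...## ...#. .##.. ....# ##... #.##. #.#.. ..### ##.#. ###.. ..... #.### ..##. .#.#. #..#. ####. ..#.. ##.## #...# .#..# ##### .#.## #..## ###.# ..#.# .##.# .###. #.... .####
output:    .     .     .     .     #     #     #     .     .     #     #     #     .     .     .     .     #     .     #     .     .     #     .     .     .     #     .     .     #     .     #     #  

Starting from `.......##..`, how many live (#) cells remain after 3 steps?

5

step 1: .....#..#.#
step 2: ...##....##
step 3: .#..#.##..#
count of #: 5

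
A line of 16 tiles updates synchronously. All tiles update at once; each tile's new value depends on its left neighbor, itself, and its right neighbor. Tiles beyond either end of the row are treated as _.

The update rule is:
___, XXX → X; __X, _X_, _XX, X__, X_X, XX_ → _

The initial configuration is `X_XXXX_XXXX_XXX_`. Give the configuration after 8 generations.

generation 1: ___XX___XX___X__
generation 2: XX____X____X___X
generation 3: ___XX___XX___X__  (repeats generation 1; period 2)
generation 8: XX____X____X___X

XX____X____X___X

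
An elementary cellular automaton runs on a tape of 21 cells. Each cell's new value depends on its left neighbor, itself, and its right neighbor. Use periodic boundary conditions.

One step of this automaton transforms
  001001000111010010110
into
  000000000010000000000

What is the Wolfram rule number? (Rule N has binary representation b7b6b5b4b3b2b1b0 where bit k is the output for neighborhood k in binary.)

position 10: 111 → 1  (bit 7 = 1)
position 11: 110 → 0  (bit 6 = 0)
position 12: 101 → 0  (bit 5 = 0)
position 3: 100 → 0  (bit 4 = 0)
position 9: 011 → 0  (bit 3 = 0)
position 2: 010 → 0  (bit 2 = 0)
position 1: 001 → 0  (bit 1 = 0)
position 0: 000 → 0  (bit 0 = 0)
bits b7..b0 = 10000000 = 128

128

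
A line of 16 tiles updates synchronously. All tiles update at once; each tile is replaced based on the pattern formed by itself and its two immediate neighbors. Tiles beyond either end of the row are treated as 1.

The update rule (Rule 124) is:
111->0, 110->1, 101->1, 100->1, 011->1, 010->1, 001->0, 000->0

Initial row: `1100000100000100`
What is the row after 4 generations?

0110000110000110
1111000111000111
0001100101100100
1001110111110110

1001110111110110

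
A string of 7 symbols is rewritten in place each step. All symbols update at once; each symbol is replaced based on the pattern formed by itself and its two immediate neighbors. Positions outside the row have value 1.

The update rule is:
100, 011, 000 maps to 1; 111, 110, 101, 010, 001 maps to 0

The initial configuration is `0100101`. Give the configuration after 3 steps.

0101001

0010001
1001101
0101001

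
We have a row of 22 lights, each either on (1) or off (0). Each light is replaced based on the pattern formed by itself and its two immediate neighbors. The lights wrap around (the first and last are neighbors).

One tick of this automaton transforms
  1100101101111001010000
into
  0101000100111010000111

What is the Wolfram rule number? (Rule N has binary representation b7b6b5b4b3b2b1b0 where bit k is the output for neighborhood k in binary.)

195

position 10: 111 → 1  (bit 7 = 1)
position 1: 110 → 1  (bit 6 = 1)
position 5: 101 → 0  (bit 5 = 0)
position 2: 100 → 0  (bit 4 = 0)
position 0: 011 → 0  (bit 3 = 0)
position 4: 010 → 0  (bit 2 = 0)
position 3: 001 → 1  (bit 1 = 1)
position 19: 000 → 1  (bit 0 = 1)
bits b7..b0 = 11000011 = 195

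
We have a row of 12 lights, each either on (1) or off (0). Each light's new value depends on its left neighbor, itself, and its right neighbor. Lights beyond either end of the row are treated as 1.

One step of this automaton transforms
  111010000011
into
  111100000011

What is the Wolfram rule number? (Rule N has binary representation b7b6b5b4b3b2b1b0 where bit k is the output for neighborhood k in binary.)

232

position 0: 111 → 1  (bit 7 = 1)
position 2: 110 → 1  (bit 6 = 1)
position 3: 101 → 1  (bit 5 = 1)
position 5: 100 → 0  (bit 4 = 0)
position 10: 011 → 1  (bit 3 = 1)
position 4: 010 → 0  (bit 2 = 0)
position 9: 001 → 0  (bit 1 = 0)
position 6: 000 → 0  (bit 0 = 0)
bits b7..b0 = 11101000 = 232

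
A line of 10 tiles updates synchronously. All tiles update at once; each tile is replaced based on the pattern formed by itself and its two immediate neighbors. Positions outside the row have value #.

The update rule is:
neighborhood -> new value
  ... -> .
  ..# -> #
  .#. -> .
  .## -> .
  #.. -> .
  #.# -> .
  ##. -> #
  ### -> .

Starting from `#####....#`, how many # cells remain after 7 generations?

3

....#...#.
...#...#..
..#...#..#
.#...#..#.
....#..#..
...#..#..#
..#..#..#.
count of #: 3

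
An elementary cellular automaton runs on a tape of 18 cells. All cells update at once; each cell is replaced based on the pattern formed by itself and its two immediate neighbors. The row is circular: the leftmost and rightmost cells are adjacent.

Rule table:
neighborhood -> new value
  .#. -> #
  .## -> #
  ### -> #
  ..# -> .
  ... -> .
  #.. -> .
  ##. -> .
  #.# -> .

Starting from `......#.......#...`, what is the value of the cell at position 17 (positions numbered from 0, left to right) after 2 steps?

.

step 1: ......#.......#...  (fixed point — unchanged through step 2)
position 17 holds .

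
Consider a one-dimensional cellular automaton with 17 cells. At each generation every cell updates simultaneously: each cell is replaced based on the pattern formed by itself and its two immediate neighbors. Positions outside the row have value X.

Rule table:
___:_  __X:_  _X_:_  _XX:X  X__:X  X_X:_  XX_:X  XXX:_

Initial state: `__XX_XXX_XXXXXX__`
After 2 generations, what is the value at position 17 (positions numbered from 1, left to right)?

_

X_XX_X_X_X____XX_
X_XX______X___XX_
position 17 holds _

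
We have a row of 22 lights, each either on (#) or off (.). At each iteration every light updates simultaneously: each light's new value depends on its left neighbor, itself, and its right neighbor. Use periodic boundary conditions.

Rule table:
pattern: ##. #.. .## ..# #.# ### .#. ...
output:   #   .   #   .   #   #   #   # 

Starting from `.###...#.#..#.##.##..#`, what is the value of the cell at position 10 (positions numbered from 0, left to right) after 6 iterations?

.

####.#.###..#######..#
##########..#######..#
##########..#######..#  (fixed point — unchanged through iteration 6)
position 10 holds .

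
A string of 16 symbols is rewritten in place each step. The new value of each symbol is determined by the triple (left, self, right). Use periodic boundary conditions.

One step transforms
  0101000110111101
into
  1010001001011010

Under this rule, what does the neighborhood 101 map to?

1

At position 0 the neighborhood is 101; the next row has 1 there.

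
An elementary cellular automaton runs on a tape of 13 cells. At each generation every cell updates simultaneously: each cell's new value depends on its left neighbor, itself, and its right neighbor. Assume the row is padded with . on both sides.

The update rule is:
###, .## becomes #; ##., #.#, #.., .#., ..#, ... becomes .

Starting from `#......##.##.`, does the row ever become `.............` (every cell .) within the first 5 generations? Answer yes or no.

.......#..#..
.............
all cells are . at generation 2

yes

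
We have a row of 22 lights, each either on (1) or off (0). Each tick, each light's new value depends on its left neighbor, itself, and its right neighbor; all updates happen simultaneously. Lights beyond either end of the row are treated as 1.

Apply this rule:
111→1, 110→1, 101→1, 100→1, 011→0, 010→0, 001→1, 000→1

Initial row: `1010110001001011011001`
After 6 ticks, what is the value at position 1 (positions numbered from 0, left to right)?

1101011110110101101110
1110101111011010110111
1111010111101101011011
1111101011110110101101
1111110101111011010110
1111111010111101101011
position 1 holds 1

1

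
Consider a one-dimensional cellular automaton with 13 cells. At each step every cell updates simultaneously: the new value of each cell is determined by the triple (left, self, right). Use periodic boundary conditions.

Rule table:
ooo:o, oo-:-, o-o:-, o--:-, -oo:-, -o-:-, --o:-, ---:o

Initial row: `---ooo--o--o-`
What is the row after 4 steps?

-ooo----oo---

step 1: oo--o--------
step 2: ------oooooo-
step 3: ooooo--oooo--
step 4: -ooo----oo---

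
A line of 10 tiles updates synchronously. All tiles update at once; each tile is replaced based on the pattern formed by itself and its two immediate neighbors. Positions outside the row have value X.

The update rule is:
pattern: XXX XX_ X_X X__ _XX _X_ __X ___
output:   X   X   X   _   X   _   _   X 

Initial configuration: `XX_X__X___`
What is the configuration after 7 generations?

generation 1: XXX_____X_
generation 2: XXX_XXX__X
generation 3: XXXXXXX__X
generation 4: XXXXXXX__X  (fixed point — unchanged through generation 7)

XXXXXXX__X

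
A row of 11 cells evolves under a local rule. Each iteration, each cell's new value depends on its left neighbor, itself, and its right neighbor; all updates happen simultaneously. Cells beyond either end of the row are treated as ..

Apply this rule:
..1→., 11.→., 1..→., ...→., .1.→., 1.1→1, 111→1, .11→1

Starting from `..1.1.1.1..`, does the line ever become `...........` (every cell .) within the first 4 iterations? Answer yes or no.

...1.1.1...
....1.1....
.....1.....
...........
all cells are . at iteration 4

yes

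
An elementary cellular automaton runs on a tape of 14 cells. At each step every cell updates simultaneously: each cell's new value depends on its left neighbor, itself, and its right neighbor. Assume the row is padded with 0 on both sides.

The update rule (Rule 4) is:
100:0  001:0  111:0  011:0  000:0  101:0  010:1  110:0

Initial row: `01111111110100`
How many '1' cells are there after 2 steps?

1

step 1: 00000000000100
step 2: 00000000000100
count of 1: 1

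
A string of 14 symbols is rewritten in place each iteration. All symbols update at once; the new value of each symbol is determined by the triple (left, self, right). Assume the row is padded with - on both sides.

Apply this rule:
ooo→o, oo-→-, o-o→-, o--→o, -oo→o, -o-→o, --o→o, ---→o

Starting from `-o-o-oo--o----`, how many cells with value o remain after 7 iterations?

oo-o-o-ooooooo
o--o-o-oooooo-
oooo-o-ooooo-o
ooo--o-oooo--o
oo-ooo-ooo-ooo
o--oo--oo--oo-
oooo-ooo-ooo-o
count of o: 11

11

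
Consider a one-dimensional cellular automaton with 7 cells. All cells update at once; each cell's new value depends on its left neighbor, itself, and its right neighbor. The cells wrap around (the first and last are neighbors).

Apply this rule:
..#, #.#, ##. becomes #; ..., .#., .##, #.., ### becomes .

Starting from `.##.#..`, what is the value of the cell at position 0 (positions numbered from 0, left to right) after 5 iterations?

#.##...
.#.#..#
#.#..#.
.#..#.#
#..#.#.
position 0 holds #

#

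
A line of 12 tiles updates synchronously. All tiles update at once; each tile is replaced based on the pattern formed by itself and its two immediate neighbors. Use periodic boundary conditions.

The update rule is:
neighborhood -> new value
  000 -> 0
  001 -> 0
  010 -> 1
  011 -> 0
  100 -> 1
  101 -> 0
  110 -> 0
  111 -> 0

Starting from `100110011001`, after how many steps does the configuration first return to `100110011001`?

4

010001000100
011001100110
000100010001
100110011001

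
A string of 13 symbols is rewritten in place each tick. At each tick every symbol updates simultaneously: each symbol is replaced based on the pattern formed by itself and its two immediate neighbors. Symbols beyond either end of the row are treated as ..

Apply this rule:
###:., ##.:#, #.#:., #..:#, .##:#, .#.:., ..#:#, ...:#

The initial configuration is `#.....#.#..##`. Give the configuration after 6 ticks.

.#####...####
##...#####..#
######...###.
#....#####.##
.#####...#.##
##...####..##

##...####..##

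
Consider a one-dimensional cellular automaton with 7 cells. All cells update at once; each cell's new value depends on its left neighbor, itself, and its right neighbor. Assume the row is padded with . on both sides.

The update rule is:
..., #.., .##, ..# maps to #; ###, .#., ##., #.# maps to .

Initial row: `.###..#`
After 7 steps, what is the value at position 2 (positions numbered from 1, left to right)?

##..##.
#.###.#
..#....
##.####
#..#...
.##.###
##..#..
position 2 holds #

#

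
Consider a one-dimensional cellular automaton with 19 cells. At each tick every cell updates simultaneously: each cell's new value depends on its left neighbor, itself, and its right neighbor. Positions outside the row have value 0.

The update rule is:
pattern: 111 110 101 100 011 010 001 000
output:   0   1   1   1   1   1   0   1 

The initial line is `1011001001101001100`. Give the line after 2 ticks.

1111101101111101111
1000111111000111001

1000111111000111001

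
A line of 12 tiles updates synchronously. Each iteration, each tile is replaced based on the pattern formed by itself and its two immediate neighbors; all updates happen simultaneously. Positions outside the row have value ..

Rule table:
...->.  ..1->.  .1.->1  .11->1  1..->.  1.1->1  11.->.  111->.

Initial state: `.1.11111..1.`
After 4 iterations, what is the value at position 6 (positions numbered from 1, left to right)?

.

.111......1.
.1........1.
.1........1.  (fixed point — unchanged through iteration 4)
position 6 holds .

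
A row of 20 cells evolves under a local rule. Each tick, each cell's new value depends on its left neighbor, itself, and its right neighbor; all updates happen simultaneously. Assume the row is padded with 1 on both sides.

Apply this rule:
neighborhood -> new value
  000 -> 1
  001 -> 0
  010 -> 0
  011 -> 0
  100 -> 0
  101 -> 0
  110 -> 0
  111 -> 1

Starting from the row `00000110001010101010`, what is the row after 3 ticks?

tick 1: 01110000100000000000
tick 2: 00100110001111111110
tick 3: 00000000100111111100

00000000100111111100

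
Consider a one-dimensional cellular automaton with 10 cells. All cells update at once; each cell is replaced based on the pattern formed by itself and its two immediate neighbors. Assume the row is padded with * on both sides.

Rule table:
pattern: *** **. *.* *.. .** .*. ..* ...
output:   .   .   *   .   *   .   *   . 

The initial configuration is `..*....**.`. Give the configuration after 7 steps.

step 1: .*....**.*
step 2: *....**.**
step 3: ....**.**.
step 4: ...**.**.*
step 5: ..**.**.**
step 6: .**.**.**.
step 7: **.**.**.*

**.**.**.*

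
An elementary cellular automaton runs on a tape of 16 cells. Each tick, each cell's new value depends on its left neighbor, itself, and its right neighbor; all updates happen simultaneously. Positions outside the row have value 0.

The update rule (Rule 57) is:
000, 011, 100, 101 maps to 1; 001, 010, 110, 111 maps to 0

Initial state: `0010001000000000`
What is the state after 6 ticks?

tick 1: 1001100111111111
tick 2: 0101010100000000
tick 3: 0010101011111111
tick 4: 1001010110000000
tick 5: 0100101101111111
tick 6: 0010011011000000

0010011011000000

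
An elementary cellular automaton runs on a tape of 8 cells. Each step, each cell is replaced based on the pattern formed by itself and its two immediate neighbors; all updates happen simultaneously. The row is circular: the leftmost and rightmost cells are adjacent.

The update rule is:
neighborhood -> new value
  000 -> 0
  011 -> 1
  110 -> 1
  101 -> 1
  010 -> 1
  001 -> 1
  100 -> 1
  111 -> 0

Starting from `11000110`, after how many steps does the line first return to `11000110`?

6

11101111
00111000
01101100
11111110
10000011
11000110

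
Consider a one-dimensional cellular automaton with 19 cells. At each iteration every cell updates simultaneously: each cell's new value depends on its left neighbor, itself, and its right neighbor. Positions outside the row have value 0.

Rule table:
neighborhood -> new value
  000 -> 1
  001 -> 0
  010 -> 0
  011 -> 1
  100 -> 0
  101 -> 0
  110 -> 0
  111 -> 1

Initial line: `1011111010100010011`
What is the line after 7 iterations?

1111100110111100010

iteration 1: 0011110000001000010
iteration 2: 1011100111100011000
iteration 3: 0011000111001010011
iteration 4: 1010010110000000010
iteration 5: 0000000100111111000
iteration 6: 1111110000111110011
iteration 7: 1111100110111100010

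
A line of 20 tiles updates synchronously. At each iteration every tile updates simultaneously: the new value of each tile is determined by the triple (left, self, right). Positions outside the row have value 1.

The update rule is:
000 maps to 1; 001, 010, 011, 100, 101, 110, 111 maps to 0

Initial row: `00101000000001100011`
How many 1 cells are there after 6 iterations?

7

00000011111100001000
01111000000001100010
00000011111100001000  (repeats iteration 1; period 2)
iteration 6: 01111000000001100010
count of 1: 7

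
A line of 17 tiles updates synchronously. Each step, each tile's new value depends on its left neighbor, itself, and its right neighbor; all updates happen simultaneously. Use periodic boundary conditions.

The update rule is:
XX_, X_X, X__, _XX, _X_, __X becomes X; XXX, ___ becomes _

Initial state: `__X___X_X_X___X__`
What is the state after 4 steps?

_XXX_XXXXXXX_XXX_
XX_XXX_____XXX_XX
_XXX_XX___XX_XXX_
XX_XXXXX_XXXXX_XX

XX_XXXXX_XXXXX_XX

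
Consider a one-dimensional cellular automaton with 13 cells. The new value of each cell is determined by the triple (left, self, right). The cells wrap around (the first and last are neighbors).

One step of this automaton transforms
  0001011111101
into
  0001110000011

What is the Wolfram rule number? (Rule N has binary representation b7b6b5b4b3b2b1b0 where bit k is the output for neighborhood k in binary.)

position 6: 111 → 0  (bit 7 = 0)
position 10: 110 → 0  (bit 6 = 0)
position 4: 101 → 1  (bit 5 = 1)
position 0: 100 → 0  (bit 4 = 0)
position 5: 011 → 1  (bit 3 = 1)
position 3: 010 → 1  (bit 2 = 1)
position 2: 001 → 0  (bit 1 = 0)
position 1: 000 → 0  (bit 0 = 0)
bits b7..b0 = 00101100 = 44

44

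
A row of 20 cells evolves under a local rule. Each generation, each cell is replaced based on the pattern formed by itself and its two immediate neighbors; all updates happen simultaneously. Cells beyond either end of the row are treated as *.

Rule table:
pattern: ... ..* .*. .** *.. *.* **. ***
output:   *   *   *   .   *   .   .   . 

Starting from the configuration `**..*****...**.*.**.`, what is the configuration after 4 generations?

**..*****...********

generation 1: ..**.....***...*....
generation 2: **..*****...********
generation 3: ..**.....***........
generation 4: **..*****...********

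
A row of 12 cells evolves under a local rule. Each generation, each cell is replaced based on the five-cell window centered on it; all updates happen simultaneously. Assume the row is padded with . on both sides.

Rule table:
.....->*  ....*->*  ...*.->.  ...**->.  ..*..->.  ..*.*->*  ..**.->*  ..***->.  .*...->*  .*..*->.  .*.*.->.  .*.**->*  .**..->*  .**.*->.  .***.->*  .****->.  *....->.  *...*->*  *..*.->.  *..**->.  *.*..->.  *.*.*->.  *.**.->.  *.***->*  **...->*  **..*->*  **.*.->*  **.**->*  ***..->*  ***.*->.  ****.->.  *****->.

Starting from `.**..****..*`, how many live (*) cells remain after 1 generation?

5

.***....**..
count of *: 5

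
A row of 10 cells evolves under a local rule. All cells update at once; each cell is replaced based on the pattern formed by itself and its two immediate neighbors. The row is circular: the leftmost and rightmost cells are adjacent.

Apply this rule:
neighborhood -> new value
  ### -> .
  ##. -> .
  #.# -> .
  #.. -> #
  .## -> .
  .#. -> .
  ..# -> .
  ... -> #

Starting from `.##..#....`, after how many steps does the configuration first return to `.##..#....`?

20

step 1: ...#..####
step 2: ##..#.....
step 3: ..#..####.
step 4: #..#.....#
step 5: .#..####..
step 6: ..#.....##
step 7: #..####...
step 8: .#.....##.
step 9: ..####...#
step 10: #.....##..
step 11: .####...#.
step 12: .....##..#
step 13: ####...#..
step 14: ....##..#.
step 15: ###...#..#
step 16: ...##..#..
step 17: ##...#..##
step 18: ..##..#...
step 19: #...#..###
step 20: .##..#....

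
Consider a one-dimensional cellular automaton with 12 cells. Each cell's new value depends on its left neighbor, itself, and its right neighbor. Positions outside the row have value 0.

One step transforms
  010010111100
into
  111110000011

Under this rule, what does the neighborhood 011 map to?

0

At position 6 the neighborhood is 011; the next row has 0 there.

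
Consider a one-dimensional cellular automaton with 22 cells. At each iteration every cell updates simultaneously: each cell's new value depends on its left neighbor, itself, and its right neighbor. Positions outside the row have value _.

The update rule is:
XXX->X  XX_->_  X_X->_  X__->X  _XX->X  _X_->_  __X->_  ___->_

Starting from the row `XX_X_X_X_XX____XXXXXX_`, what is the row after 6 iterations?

_____X____________X___

X________X_X___XXXXX_X
_X__________X__XXXX___
__X__________X_XXX_X__
___X___________XX___X_
____X__________X_X___X
_____X____________X___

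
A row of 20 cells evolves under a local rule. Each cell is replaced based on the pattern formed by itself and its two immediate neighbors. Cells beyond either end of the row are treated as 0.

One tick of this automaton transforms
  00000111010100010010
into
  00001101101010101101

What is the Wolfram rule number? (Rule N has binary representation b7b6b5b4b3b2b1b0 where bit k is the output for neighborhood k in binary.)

122

position 6: 111 → 0  (bit 7 = 0)
position 7: 110 → 1  (bit 6 = 1)
position 8: 101 → 1  (bit 5 = 1)
position 12: 100 → 1  (bit 4 = 1)
position 5: 011 → 1  (bit 3 = 1)
position 9: 010 → 0  (bit 2 = 0)
position 4: 001 → 1  (bit 1 = 1)
position 0: 000 → 0  (bit 0 = 0)
bits b7..b0 = 01111010 = 122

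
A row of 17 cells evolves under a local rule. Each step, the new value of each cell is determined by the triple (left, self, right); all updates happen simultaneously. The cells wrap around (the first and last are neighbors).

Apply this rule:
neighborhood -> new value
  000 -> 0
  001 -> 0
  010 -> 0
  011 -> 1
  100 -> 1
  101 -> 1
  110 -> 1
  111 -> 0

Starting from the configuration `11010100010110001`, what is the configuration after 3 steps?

01101010001111001
11110101001001100
10011010100101110

10011010100101110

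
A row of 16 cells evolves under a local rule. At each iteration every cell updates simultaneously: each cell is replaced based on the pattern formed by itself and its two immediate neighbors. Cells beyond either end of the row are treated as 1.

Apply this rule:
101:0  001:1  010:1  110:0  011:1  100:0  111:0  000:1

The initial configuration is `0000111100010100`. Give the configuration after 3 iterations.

0101111000011101

0111100001110101
0100001111000101
0101111000011101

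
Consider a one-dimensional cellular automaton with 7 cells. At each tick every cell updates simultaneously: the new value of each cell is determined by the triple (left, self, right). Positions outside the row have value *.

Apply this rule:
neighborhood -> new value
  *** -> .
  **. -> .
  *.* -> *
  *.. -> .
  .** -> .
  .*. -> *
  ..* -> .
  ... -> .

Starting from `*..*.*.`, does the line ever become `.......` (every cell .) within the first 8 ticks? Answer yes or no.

...****
.......
all cells are . at tick 2

yes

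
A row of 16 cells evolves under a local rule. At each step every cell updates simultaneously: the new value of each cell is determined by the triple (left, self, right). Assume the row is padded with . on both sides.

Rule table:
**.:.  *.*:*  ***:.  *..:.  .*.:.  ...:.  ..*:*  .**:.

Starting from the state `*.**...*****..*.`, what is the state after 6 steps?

.*......*.......

.*....*......*..
*....*......*...
....*......*....
...*......*.....
..*......*......
.*......*.......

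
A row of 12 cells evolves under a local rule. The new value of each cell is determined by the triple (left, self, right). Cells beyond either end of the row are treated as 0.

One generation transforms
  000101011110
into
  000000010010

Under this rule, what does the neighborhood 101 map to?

At position 4 the neighborhood is 101; the next row has 0 there.

0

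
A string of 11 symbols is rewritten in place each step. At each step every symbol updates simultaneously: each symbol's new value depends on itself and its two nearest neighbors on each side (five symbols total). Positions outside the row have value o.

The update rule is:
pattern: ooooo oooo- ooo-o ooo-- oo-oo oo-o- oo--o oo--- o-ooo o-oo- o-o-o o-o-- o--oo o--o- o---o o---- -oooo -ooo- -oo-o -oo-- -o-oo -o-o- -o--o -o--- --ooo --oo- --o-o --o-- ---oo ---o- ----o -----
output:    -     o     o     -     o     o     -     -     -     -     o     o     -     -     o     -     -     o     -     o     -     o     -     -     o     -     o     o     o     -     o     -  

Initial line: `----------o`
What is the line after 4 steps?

--------ooo
------ooo--
----oooo---
--ooo-o--oo

--ooo-o--oo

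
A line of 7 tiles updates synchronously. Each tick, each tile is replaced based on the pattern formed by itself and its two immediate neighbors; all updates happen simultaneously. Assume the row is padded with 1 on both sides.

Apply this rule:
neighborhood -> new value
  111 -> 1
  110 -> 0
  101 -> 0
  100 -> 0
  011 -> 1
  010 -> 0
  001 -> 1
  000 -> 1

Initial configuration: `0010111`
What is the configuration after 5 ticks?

0111111

tick 1: 0100111
tick 2: 0001111
tick 3: 0111111
tick 4: 0111111  (fixed point — unchanged through tick 5)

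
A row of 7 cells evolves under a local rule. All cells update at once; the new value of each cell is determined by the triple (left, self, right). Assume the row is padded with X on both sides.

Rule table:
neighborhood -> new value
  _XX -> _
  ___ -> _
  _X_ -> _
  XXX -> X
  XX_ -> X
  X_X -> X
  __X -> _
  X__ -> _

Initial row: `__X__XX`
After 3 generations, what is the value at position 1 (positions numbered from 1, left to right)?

______X
_______
_______
position 1 holds _

_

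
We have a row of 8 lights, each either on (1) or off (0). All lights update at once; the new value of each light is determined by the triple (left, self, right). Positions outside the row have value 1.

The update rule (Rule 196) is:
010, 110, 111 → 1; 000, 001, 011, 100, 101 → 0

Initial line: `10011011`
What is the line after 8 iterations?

iteration 1: 10001001
iteration 2: 10001000
iteration 3: 10001000  (fixed point — unchanged through iteration 8)

10001000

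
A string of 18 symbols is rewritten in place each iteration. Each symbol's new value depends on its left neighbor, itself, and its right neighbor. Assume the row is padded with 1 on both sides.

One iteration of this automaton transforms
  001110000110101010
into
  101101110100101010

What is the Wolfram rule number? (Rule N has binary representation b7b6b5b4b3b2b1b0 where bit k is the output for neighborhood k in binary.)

157

position 3: 111 → 1  (bit 7 = 1)
position 4: 110 → 0  (bit 6 = 0)
position 11: 101 → 0  (bit 5 = 0)
position 0: 100 → 1  (bit 4 = 1)
position 2: 011 → 1  (bit 3 = 1)
position 12: 010 → 1  (bit 2 = 1)
position 1: 001 → 0  (bit 1 = 0)
position 6: 000 → 1  (bit 0 = 1)
bits b7..b0 = 10011101 = 157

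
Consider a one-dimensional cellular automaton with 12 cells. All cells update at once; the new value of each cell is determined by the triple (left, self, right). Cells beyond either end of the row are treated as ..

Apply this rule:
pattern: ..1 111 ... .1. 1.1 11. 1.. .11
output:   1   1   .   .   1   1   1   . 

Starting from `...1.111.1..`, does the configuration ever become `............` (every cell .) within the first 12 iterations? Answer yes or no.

..1.1.111.1.
.1.1.1.111.1
1.1.1.1.111.
.1.1.1.1.111
1.1.1.1.1.11
.1.1.1.1.1.1
1.1.1.1.1.1.
.1.1.1.1.1.1  (repeats iteration 6; period 2)
iteration 12: .1.1.1.1.1.1
iteration 12 is .1.1.1.1.1.1, still not uniform .

no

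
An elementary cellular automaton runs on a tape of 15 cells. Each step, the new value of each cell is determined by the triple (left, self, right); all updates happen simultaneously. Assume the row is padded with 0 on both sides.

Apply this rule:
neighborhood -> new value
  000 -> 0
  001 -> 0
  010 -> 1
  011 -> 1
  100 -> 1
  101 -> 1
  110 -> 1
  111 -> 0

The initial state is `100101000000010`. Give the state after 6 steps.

100110100011011

110111100000011
111100110000011
100110111000011
110111101100011
111100111110011
100110100011011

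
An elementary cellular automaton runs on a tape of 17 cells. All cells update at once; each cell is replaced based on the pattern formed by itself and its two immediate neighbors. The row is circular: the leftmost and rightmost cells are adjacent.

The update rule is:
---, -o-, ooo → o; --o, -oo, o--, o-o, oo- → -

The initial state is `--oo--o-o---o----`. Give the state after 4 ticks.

o-----o-o-o-o-ooo
--ooo-o-o-o-o--oo
---o--o-o-o-o----
oo-o--o-o-o-o-ooo

oo-o--o-o-o-o-ooo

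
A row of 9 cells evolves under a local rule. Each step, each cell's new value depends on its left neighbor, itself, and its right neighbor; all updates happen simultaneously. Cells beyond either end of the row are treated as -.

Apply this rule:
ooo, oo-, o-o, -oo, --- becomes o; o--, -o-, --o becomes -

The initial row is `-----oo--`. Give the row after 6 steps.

oooooooo-

step 1: oooo-oo-o
step 2: oooooooo-
step 3: oooooooo-  (fixed point — unchanged through step 6)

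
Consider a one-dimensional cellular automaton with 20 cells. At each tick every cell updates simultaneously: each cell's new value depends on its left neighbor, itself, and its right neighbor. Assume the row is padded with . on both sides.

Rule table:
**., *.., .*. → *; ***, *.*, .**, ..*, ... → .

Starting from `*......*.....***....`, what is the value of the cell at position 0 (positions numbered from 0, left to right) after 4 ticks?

**.....**......**...
.**.....**......**..
..**.....**......**.
...**.....**......**
position 0 holds .

.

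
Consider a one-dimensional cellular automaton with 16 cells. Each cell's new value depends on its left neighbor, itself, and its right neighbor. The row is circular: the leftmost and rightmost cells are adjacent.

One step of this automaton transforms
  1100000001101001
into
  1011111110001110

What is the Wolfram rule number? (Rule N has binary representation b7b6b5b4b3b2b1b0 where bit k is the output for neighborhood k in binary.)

position 0: 111 → 1  (bit 7 = 1)
position 1: 110 → 0  (bit 6 = 0)
position 11: 101 → 0  (bit 5 = 0)
position 2: 100 → 1  (bit 4 = 1)
position 9: 011 → 0  (bit 3 = 0)
position 12: 010 → 1  (bit 2 = 1)
position 8: 001 → 1  (bit 1 = 1)
position 3: 000 → 1  (bit 0 = 1)
bits b7..b0 = 10010111 = 151

151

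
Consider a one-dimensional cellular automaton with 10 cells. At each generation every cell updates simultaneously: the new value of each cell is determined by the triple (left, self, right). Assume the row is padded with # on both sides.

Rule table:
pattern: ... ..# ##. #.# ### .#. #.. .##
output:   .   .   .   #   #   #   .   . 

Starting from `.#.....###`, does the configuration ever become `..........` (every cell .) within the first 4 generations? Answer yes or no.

##......##
#........#
..........
all cells are . at generation 3

yes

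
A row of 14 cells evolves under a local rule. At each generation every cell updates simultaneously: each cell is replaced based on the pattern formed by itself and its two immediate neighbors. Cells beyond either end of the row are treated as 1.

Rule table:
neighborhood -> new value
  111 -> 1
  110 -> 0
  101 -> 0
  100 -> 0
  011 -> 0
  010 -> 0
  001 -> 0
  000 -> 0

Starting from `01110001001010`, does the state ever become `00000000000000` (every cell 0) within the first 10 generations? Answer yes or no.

00100000000000
00000000000000
all cells are 0 at generation 2

yes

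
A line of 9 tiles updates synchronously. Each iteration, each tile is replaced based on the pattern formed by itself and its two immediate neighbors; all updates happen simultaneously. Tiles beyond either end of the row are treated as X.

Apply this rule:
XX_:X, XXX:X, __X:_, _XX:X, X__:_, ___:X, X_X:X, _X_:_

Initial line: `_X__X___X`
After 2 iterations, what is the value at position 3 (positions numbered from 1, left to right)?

X

X_____X_X
X_XXX__XX
position 3 holds X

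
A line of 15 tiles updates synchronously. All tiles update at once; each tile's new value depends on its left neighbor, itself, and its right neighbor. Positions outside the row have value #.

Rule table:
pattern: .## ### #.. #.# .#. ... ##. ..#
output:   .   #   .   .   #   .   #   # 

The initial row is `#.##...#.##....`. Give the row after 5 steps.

#..#.#.#..#.##.

#..#..##..#...#
#.##.#.#.##..#.
#..#.#.#..#.##.
#.##.#.#.##..#.  (repeats step 2; period 2)
step 5: #..#.#.#..#.##.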